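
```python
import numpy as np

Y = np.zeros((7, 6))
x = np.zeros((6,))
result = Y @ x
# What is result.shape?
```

(7,)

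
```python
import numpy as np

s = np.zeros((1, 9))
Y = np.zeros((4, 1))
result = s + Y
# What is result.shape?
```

(4, 9)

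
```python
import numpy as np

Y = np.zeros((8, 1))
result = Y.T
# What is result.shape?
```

(1, 8)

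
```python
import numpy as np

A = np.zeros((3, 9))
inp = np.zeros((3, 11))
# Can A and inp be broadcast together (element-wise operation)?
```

No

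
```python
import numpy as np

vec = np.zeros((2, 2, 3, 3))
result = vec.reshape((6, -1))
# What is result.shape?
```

(6, 6)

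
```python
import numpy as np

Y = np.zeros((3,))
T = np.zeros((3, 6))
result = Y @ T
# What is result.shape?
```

(6,)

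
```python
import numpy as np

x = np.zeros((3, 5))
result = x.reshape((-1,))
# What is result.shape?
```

(15,)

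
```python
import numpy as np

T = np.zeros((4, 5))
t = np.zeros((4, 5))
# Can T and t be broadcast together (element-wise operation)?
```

Yes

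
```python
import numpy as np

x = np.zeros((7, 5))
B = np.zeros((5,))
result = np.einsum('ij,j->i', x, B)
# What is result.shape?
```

(7,)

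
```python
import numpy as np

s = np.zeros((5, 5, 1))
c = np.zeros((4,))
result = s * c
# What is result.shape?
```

(5, 5, 4)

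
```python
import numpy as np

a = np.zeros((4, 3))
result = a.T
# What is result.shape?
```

(3, 4)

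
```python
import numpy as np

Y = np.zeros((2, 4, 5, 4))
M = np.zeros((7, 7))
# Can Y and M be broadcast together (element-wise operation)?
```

No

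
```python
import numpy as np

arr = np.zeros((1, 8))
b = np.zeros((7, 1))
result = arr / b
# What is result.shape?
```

(7, 8)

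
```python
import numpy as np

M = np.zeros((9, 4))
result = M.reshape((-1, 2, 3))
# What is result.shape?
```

(6, 2, 3)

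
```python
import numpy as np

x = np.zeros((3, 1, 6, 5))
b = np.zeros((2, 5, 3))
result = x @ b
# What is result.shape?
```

(3, 2, 6, 3)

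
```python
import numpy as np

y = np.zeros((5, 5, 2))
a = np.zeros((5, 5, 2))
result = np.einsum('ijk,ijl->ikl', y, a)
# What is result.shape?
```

(5, 2, 2)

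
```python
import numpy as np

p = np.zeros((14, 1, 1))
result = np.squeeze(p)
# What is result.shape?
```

(14,)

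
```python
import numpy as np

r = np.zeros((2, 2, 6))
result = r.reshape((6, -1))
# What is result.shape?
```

(6, 4)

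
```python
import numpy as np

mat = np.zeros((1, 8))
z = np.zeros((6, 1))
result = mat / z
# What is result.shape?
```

(6, 8)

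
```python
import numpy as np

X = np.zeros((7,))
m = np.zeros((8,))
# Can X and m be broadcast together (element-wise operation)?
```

No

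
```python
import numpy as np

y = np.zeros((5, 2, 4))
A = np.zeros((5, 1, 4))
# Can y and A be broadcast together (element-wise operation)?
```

Yes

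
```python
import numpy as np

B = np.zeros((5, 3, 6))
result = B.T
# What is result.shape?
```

(6, 3, 5)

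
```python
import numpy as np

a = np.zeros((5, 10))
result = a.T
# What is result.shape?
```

(10, 5)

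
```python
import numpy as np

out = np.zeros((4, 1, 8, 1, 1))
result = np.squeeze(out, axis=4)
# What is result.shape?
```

(4, 1, 8, 1)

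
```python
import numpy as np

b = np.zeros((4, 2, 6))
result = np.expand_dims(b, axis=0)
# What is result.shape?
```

(1, 4, 2, 6)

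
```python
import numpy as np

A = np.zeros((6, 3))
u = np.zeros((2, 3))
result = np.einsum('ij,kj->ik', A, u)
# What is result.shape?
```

(6, 2)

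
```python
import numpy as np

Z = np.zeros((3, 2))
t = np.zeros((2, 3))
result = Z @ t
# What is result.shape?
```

(3, 3)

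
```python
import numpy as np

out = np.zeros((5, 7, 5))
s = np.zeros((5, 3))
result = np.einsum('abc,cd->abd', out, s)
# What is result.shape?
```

(5, 7, 3)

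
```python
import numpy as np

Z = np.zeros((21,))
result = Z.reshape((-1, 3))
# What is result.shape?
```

(7, 3)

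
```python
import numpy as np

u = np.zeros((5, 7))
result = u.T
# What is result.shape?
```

(7, 5)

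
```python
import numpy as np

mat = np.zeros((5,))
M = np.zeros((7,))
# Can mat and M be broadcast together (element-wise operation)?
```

No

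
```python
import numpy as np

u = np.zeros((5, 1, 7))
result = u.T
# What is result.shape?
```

(7, 1, 5)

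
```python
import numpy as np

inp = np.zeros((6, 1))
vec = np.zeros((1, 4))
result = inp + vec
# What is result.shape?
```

(6, 4)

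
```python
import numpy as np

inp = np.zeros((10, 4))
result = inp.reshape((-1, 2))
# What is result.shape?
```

(20, 2)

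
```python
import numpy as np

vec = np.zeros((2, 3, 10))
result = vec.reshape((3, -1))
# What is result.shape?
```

(3, 20)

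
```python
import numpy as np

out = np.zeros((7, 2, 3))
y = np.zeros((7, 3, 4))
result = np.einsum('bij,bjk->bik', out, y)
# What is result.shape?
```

(7, 2, 4)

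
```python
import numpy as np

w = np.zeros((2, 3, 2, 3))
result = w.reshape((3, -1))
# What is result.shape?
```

(3, 12)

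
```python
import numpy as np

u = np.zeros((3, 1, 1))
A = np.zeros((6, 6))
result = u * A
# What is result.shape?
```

(3, 6, 6)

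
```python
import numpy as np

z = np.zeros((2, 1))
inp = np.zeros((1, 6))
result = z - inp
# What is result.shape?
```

(2, 6)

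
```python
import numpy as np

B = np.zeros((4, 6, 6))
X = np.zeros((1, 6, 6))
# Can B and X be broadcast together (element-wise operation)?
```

Yes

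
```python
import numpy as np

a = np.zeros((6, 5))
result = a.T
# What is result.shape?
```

(5, 6)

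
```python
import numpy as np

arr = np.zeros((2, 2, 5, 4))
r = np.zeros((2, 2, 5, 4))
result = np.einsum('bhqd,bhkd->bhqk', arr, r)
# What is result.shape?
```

(2, 2, 5, 5)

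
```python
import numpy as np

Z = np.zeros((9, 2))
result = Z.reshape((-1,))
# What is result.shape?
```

(18,)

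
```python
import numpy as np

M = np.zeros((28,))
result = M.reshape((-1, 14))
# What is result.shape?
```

(2, 14)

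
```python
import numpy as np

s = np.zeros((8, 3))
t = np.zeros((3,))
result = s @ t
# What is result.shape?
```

(8,)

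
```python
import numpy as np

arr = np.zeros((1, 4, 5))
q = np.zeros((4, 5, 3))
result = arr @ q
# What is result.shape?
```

(4, 4, 3)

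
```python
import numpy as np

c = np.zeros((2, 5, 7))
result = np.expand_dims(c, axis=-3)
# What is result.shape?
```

(2, 1, 5, 7)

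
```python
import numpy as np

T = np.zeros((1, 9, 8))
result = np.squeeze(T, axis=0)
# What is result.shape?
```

(9, 8)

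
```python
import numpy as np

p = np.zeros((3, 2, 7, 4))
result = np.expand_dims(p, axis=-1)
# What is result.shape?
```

(3, 2, 7, 4, 1)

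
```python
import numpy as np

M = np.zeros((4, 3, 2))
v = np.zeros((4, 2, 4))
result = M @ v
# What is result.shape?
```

(4, 3, 4)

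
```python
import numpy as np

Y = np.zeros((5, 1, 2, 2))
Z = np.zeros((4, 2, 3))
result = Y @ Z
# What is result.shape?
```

(5, 4, 2, 3)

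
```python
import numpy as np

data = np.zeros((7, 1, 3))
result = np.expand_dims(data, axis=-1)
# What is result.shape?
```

(7, 1, 3, 1)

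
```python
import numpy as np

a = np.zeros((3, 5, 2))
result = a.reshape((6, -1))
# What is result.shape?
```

(6, 5)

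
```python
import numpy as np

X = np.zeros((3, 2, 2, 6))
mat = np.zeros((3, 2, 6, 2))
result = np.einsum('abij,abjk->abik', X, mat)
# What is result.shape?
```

(3, 2, 2, 2)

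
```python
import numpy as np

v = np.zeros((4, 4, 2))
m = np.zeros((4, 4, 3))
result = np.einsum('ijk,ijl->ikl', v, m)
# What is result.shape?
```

(4, 2, 3)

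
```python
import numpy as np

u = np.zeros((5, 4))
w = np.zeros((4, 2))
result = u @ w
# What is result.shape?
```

(5, 2)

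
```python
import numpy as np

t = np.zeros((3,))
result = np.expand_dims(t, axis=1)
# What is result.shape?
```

(3, 1)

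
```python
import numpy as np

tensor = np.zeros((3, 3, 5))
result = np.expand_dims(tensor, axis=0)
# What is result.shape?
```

(1, 3, 3, 5)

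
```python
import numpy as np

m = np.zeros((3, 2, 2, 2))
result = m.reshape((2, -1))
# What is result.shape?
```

(2, 12)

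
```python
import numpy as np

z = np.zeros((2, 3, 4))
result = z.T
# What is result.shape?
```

(4, 3, 2)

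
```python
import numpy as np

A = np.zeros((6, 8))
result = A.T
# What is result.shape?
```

(8, 6)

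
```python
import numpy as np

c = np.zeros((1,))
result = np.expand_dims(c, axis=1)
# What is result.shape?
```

(1, 1)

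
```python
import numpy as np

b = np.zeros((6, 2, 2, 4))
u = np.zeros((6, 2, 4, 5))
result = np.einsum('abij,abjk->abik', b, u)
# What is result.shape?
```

(6, 2, 2, 5)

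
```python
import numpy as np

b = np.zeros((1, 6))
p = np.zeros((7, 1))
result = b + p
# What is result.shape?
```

(7, 6)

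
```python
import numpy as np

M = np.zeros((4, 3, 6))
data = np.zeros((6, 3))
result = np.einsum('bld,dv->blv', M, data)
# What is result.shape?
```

(4, 3, 3)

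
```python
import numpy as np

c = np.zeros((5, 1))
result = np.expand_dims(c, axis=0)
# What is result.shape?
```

(1, 5, 1)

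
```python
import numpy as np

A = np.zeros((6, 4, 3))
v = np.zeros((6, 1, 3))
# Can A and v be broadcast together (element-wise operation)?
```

Yes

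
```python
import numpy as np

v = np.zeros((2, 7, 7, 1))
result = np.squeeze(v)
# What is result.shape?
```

(2, 7, 7)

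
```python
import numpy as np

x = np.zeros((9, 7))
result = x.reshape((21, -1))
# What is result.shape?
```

(21, 3)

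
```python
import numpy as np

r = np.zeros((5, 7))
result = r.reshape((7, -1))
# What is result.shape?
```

(7, 5)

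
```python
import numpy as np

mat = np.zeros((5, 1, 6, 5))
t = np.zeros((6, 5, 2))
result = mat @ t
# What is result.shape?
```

(5, 6, 6, 2)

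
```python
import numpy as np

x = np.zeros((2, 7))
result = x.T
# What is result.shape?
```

(7, 2)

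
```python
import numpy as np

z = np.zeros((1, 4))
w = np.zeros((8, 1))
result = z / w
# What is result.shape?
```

(8, 4)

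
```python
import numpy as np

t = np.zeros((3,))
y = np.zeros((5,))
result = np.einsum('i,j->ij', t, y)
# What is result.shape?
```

(3, 5)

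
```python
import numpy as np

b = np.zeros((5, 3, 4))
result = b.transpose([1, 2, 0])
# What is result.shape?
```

(3, 4, 5)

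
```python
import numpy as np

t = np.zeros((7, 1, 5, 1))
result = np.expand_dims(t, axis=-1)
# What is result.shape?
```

(7, 1, 5, 1, 1)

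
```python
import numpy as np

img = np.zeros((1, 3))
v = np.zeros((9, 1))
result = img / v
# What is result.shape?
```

(9, 3)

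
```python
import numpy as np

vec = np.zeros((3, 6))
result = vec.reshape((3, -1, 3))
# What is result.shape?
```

(3, 2, 3)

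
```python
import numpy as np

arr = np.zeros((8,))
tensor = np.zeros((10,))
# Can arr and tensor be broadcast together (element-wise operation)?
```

No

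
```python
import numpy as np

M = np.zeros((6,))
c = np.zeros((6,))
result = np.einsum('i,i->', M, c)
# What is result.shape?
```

()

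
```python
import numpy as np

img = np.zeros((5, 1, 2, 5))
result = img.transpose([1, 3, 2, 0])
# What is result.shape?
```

(1, 5, 2, 5)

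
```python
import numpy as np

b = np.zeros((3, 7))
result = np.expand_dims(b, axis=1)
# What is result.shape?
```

(3, 1, 7)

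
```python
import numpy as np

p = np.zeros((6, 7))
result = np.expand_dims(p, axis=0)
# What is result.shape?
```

(1, 6, 7)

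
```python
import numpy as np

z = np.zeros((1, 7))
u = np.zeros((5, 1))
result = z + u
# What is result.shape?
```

(5, 7)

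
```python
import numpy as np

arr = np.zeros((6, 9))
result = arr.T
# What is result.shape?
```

(9, 6)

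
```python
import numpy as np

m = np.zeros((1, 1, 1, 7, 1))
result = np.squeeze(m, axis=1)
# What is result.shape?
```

(1, 1, 7, 1)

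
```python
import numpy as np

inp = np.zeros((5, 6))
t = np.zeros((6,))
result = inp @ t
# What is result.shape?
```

(5,)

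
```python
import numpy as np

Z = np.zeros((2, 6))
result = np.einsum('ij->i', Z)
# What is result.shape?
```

(2,)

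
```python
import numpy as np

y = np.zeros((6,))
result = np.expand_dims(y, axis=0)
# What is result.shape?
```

(1, 6)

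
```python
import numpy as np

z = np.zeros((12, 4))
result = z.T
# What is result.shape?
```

(4, 12)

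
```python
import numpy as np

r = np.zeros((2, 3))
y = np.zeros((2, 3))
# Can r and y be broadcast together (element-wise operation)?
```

Yes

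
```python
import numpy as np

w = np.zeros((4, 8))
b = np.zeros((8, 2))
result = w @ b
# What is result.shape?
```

(4, 2)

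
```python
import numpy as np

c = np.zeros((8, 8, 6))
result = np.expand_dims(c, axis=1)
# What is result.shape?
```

(8, 1, 8, 6)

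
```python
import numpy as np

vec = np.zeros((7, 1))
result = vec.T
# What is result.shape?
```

(1, 7)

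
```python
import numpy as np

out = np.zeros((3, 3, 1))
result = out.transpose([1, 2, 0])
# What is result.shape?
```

(3, 1, 3)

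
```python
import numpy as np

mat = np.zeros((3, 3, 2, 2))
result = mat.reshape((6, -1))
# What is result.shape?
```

(6, 6)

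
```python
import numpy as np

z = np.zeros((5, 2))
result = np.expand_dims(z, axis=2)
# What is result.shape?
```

(5, 2, 1)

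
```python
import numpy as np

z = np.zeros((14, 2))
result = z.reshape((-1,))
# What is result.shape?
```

(28,)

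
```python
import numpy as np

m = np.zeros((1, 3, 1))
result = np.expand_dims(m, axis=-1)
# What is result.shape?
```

(1, 3, 1, 1)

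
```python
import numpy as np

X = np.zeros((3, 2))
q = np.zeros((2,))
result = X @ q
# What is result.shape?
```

(3,)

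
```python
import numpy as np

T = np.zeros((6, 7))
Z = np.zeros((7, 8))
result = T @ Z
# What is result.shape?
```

(6, 8)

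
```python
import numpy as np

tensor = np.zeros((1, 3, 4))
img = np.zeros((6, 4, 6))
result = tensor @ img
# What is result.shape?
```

(6, 3, 6)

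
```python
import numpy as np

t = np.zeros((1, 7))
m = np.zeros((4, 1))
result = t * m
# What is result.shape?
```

(4, 7)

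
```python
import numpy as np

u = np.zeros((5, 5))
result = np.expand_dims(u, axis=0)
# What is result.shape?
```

(1, 5, 5)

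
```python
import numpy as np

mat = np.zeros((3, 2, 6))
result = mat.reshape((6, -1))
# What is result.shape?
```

(6, 6)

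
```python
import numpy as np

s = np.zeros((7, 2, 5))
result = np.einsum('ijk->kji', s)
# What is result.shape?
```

(5, 2, 7)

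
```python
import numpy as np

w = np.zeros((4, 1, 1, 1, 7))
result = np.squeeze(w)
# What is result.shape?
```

(4, 7)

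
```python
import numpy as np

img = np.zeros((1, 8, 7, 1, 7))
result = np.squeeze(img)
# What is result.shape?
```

(8, 7, 7)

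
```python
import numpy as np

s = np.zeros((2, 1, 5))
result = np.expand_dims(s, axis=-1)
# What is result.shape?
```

(2, 1, 5, 1)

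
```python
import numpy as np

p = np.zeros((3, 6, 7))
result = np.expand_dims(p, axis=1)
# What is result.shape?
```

(3, 1, 6, 7)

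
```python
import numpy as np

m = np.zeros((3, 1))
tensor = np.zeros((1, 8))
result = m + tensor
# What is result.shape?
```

(3, 8)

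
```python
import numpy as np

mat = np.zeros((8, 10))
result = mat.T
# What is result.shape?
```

(10, 8)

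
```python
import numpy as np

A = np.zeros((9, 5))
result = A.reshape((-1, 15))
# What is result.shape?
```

(3, 15)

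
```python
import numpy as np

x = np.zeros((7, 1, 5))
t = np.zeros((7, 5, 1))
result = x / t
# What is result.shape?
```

(7, 5, 5)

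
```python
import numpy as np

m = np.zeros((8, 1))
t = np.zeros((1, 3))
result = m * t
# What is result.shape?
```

(8, 3)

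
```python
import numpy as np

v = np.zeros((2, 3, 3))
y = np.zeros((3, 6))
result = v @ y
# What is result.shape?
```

(2, 3, 6)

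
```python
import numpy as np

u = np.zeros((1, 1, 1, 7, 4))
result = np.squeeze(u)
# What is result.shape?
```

(7, 4)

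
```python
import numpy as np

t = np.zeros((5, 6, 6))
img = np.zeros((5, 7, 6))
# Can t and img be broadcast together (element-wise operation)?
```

No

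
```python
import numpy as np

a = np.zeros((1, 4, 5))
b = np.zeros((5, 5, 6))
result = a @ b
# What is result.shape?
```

(5, 4, 6)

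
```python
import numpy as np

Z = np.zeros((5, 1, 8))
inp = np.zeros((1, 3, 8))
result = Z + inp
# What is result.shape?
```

(5, 3, 8)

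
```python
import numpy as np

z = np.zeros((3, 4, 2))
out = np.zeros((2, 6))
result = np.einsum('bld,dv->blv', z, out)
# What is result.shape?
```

(3, 4, 6)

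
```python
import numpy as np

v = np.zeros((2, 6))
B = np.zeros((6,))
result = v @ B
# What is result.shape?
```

(2,)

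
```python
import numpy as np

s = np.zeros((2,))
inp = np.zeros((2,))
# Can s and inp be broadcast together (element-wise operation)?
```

Yes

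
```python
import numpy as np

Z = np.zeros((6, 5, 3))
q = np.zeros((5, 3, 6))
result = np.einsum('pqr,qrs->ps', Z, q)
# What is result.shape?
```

(6, 6)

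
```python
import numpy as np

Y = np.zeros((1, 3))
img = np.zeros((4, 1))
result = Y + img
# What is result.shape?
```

(4, 3)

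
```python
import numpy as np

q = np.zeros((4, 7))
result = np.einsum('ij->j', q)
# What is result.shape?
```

(7,)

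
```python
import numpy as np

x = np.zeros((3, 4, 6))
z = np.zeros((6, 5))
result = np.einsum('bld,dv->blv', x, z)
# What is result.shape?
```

(3, 4, 5)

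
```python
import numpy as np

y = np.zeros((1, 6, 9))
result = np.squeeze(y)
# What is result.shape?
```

(6, 9)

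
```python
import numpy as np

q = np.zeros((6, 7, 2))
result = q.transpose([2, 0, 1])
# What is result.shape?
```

(2, 6, 7)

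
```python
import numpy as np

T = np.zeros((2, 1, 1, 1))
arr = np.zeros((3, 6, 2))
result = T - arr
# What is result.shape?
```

(2, 3, 6, 2)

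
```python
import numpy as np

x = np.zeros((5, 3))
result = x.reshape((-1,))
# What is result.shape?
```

(15,)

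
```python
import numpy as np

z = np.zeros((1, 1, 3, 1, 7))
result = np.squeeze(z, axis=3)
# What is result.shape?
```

(1, 1, 3, 7)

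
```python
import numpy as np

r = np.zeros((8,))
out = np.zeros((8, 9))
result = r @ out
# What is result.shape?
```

(9,)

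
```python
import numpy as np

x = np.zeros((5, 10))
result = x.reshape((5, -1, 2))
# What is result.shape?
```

(5, 5, 2)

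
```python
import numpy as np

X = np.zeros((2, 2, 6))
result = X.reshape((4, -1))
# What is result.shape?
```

(4, 6)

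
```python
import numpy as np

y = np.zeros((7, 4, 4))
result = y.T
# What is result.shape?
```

(4, 4, 7)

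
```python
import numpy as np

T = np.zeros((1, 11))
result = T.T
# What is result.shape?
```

(11, 1)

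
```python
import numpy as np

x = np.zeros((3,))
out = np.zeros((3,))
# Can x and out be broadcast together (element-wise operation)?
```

Yes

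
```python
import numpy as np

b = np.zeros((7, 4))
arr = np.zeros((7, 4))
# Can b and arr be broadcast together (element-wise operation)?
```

Yes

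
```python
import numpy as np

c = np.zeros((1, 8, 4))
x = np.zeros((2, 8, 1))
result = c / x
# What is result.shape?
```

(2, 8, 4)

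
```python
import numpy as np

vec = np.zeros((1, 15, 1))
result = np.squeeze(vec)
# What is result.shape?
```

(15,)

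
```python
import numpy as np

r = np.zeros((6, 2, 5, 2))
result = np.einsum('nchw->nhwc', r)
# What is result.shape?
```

(6, 5, 2, 2)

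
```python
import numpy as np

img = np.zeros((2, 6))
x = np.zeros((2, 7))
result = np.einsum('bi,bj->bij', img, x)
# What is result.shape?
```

(2, 6, 7)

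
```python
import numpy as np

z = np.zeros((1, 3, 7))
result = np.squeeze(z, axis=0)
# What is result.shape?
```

(3, 7)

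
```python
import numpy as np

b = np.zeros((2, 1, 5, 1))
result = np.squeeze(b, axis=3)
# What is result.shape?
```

(2, 1, 5)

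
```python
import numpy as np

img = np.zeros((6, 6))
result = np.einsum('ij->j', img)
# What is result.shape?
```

(6,)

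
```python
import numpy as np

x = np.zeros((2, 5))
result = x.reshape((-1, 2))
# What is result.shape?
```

(5, 2)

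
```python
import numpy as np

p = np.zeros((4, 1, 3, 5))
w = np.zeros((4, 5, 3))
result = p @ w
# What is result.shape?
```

(4, 4, 3, 3)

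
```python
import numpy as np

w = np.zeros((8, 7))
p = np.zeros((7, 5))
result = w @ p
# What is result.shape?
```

(8, 5)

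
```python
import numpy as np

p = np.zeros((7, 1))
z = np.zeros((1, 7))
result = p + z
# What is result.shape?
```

(7, 7)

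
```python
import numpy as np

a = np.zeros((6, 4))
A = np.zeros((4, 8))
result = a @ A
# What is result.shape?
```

(6, 8)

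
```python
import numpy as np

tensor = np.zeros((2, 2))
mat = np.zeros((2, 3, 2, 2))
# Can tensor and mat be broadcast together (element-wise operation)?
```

Yes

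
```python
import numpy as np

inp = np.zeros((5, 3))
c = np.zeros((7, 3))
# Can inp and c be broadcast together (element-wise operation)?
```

No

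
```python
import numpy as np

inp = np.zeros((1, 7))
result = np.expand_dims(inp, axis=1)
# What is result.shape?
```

(1, 1, 7)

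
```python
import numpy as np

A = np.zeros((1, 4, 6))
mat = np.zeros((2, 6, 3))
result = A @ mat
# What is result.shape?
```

(2, 4, 3)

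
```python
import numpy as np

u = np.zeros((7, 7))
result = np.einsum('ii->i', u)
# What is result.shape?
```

(7,)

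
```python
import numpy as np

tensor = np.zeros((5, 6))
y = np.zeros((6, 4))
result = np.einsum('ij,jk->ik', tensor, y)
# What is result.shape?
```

(5, 4)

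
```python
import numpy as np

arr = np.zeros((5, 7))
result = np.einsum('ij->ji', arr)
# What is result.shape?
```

(7, 5)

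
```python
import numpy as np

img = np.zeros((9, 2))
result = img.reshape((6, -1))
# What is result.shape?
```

(6, 3)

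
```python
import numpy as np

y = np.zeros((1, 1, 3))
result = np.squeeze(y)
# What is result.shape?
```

(3,)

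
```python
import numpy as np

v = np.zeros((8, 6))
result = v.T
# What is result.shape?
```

(6, 8)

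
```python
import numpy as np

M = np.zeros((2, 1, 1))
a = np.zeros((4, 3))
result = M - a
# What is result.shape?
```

(2, 4, 3)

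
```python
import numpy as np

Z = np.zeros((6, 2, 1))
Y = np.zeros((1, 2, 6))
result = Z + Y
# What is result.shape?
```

(6, 2, 6)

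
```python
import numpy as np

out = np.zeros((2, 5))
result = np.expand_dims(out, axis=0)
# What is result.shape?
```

(1, 2, 5)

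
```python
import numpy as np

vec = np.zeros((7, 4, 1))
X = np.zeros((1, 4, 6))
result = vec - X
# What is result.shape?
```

(7, 4, 6)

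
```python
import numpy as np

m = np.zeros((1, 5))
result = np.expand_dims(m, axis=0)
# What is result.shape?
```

(1, 1, 5)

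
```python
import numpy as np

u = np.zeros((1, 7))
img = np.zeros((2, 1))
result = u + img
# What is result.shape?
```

(2, 7)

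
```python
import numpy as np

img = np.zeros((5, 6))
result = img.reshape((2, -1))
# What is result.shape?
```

(2, 15)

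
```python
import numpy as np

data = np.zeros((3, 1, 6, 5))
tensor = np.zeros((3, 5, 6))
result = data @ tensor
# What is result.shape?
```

(3, 3, 6, 6)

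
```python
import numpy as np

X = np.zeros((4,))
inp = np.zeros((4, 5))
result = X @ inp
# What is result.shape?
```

(5,)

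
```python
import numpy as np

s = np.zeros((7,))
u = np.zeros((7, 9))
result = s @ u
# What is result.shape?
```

(9,)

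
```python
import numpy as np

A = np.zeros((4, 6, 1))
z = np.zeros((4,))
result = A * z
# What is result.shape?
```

(4, 6, 4)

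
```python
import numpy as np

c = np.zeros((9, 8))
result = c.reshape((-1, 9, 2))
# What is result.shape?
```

(4, 9, 2)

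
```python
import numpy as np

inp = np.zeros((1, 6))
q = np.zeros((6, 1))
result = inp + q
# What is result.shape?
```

(6, 6)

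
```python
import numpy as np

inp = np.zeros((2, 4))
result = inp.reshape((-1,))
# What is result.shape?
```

(8,)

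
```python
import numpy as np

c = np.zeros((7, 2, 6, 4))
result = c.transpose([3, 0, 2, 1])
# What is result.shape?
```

(4, 7, 6, 2)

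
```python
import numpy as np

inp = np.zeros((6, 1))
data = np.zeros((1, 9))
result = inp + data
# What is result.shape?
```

(6, 9)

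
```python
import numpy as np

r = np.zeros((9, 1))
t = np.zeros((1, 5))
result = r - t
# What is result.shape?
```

(9, 5)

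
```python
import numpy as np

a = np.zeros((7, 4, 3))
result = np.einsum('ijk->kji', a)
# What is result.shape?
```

(3, 4, 7)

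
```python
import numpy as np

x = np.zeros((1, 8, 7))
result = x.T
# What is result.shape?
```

(7, 8, 1)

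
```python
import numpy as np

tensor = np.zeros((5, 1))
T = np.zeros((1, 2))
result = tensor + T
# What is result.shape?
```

(5, 2)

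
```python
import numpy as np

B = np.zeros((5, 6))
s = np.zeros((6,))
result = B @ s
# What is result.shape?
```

(5,)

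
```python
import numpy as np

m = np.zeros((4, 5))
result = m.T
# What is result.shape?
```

(5, 4)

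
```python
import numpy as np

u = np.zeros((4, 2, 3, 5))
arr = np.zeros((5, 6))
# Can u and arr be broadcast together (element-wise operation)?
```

No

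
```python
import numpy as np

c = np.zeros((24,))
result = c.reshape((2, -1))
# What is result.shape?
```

(2, 12)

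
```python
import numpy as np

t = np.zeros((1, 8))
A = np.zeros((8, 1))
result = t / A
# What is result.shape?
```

(8, 8)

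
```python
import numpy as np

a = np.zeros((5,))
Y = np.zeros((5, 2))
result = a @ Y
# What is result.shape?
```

(2,)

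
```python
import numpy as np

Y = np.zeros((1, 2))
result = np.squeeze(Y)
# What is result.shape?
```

(2,)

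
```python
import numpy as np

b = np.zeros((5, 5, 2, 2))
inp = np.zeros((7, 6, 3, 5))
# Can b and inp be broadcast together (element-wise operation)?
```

No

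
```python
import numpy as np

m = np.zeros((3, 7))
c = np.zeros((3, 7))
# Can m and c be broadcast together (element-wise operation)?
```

Yes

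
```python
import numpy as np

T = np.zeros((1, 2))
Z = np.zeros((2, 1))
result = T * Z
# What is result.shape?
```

(2, 2)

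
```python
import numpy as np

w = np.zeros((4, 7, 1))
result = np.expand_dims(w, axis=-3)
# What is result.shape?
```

(4, 1, 7, 1)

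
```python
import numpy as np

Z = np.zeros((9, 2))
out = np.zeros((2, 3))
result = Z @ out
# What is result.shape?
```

(9, 3)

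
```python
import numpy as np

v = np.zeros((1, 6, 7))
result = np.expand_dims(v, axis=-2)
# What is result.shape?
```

(1, 6, 1, 7)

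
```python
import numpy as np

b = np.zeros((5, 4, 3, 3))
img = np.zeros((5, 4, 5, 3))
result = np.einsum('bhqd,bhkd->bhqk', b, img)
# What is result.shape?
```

(5, 4, 3, 5)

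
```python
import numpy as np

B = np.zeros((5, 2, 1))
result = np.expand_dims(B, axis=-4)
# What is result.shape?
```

(1, 5, 2, 1)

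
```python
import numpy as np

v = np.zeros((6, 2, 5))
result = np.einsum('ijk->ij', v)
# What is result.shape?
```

(6, 2)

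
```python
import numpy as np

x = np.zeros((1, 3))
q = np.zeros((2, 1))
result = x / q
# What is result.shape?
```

(2, 3)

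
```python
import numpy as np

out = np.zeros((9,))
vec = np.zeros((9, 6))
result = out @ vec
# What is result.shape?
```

(6,)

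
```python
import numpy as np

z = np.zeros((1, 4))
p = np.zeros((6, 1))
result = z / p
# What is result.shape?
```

(6, 4)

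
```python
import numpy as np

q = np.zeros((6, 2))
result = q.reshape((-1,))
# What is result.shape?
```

(12,)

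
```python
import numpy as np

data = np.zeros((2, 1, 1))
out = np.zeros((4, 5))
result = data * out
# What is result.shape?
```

(2, 4, 5)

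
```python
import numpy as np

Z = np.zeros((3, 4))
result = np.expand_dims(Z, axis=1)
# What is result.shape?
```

(3, 1, 4)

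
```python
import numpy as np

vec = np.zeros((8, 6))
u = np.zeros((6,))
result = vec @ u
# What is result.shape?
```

(8,)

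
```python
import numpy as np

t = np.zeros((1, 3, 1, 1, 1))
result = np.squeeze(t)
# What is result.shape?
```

(3,)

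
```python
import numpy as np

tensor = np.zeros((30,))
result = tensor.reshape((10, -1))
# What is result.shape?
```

(10, 3)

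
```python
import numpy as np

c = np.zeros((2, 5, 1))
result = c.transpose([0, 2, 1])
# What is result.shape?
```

(2, 1, 5)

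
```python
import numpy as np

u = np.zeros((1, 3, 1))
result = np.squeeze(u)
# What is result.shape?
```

(3,)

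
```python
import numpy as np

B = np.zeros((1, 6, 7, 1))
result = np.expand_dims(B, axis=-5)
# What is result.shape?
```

(1, 1, 6, 7, 1)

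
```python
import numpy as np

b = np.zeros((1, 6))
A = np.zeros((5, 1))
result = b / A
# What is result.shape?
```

(5, 6)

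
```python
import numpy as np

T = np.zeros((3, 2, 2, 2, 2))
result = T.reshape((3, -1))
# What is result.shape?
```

(3, 16)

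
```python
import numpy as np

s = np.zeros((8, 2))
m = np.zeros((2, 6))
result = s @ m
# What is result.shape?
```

(8, 6)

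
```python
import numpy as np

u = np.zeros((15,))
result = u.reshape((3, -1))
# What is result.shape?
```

(3, 5)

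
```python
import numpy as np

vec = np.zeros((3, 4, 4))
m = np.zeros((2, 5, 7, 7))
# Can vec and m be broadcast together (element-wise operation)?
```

No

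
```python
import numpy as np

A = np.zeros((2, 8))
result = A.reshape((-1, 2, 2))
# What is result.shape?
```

(4, 2, 2)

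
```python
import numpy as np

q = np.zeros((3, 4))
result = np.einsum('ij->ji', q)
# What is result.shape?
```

(4, 3)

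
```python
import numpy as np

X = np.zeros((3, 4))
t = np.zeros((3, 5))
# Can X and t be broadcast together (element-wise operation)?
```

No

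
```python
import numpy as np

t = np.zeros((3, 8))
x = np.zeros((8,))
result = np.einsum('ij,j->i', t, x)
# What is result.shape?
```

(3,)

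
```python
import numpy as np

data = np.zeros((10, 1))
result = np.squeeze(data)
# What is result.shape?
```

(10,)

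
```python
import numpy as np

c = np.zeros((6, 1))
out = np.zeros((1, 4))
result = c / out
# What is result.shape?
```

(6, 4)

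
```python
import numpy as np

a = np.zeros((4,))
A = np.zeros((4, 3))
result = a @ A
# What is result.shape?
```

(3,)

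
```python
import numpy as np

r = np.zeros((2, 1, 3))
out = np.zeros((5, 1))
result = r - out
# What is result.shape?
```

(2, 5, 3)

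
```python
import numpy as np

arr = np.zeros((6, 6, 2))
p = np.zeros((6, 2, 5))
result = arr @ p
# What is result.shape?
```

(6, 6, 5)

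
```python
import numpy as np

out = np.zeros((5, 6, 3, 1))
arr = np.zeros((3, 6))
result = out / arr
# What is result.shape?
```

(5, 6, 3, 6)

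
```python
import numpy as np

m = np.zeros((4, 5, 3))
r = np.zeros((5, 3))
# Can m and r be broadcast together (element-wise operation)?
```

Yes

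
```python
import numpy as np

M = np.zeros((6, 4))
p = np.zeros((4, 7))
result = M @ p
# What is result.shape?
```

(6, 7)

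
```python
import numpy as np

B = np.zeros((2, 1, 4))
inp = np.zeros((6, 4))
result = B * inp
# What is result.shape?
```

(2, 6, 4)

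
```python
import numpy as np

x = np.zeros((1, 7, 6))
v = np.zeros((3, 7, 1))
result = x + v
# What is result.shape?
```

(3, 7, 6)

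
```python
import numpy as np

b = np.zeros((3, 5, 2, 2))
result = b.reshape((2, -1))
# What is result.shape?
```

(2, 30)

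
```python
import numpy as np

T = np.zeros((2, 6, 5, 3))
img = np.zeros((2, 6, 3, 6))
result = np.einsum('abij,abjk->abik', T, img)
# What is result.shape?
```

(2, 6, 5, 6)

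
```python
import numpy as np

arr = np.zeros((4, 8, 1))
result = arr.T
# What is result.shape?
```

(1, 8, 4)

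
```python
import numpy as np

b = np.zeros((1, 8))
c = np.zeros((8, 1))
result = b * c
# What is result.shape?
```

(8, 8)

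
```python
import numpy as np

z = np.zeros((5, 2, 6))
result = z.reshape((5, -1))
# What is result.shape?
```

(5, 12)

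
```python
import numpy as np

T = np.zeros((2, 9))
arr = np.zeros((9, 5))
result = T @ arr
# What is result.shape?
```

(2, 5)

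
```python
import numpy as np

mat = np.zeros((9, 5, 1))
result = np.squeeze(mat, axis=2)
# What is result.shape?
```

(9, 5)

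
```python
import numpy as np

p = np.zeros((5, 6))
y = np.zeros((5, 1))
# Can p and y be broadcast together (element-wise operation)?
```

Yes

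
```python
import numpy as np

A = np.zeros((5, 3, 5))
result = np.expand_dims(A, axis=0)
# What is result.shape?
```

(1, 5, 3, 5)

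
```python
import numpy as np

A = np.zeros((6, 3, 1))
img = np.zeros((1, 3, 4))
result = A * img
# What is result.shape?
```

(6, 3, 4)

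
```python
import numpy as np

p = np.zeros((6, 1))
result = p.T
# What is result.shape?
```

(1, 6)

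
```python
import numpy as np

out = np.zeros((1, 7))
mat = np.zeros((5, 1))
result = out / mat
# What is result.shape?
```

(5, 7)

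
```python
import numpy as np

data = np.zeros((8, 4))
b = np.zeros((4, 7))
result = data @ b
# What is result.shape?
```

(8, 7)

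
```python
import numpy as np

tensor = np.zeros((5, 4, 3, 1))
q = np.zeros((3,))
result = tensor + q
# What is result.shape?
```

(5, 4, 3, 3)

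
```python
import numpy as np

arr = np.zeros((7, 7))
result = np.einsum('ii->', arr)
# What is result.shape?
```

()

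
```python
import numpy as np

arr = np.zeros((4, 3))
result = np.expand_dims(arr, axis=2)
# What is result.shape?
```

(4, 3, 1)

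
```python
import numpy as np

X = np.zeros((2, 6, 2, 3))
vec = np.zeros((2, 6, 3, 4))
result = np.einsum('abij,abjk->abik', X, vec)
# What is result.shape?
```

(2, 6, 2, 4)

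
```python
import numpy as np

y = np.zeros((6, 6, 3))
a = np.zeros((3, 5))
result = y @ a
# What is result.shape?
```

(6, 6, 5)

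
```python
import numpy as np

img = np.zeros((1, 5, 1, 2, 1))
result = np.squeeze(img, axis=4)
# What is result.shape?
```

(1, 5, 1, 2)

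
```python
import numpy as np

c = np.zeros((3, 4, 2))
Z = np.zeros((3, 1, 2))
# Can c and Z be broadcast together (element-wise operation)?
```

Yes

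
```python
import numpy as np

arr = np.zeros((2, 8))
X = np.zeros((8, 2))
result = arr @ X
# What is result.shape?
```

(2, 2)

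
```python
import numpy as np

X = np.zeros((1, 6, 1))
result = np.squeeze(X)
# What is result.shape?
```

(6,)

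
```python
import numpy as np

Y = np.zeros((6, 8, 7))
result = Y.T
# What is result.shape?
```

(7, 8, 6)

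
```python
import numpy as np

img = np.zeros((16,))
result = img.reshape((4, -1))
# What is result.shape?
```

(4, 4)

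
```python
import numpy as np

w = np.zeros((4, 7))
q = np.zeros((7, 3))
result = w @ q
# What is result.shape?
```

(4, 3)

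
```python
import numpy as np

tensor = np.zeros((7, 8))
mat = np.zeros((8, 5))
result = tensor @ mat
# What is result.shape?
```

(7, 5)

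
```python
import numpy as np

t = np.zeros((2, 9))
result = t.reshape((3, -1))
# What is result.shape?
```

(3, 6)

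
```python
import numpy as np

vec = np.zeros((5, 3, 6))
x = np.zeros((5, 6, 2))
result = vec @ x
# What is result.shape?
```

(5, 3, 2)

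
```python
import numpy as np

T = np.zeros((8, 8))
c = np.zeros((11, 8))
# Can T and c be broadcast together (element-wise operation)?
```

No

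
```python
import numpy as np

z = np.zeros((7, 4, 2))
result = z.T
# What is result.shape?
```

(2, 4, 7)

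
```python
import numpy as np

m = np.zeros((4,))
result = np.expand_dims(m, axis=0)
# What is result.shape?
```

(1, 4)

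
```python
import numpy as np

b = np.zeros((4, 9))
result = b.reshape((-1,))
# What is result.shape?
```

(36,)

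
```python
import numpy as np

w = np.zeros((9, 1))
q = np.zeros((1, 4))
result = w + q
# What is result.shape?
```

(9, 4)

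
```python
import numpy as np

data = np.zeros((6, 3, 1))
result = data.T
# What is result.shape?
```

(1, 3, 6)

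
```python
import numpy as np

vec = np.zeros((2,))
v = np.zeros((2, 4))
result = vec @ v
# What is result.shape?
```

(4,)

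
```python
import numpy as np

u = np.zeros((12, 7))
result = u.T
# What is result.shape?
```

(7, 12)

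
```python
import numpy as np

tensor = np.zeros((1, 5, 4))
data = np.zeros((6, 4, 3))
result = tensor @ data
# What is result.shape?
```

(6, 5, 3)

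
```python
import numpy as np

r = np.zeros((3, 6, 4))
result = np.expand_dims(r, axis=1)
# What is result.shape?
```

(3, 1, 6, 4)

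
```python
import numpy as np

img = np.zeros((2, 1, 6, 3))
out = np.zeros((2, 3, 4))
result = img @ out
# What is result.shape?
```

(2, 2, 6, 4)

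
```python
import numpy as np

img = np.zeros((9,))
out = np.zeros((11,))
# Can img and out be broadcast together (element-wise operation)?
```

No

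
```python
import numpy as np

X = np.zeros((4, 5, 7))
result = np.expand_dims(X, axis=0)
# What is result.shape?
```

(1, 4, 5, 7)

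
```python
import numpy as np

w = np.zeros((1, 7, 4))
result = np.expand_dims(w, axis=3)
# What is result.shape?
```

(1, 7, 4, 1)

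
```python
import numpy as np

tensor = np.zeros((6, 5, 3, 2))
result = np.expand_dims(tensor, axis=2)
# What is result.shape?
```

(6, 5, 1, 3, 2)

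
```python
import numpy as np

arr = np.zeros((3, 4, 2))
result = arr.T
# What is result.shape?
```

(2, 4, 3)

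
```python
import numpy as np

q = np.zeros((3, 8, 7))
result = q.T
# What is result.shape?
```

(7, 8, 3)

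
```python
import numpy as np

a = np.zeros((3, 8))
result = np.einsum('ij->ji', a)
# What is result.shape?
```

(8, 3)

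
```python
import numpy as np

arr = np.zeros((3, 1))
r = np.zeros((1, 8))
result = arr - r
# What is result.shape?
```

(3, 8)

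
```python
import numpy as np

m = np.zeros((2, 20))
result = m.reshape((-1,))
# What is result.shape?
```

(40,)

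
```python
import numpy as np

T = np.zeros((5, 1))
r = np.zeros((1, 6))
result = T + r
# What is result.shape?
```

(5, 6)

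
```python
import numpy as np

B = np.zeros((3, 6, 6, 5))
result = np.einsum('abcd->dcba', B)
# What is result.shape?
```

(5, 6, 6, 3)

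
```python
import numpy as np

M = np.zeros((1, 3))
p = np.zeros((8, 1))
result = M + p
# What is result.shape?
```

(8, 3)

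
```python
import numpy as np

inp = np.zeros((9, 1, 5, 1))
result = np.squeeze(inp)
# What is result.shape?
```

(9, 5)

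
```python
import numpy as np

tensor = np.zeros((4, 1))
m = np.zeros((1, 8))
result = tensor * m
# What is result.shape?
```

(4, 8)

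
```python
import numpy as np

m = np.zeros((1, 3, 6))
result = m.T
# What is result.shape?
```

(6, 3, 1)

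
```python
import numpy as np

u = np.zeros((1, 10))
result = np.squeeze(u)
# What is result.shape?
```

(10,)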